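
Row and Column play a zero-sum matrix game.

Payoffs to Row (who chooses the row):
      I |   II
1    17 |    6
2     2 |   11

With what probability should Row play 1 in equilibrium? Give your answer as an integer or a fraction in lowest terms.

Row minima are 6 and 2, so Row's maximin is 6; column maxima are 17 and 11, so Column's minimax is 11. These differ, so the equilibrium is in mixed strategies.
Let Row play 1 with probability p. Column is indifferent when 17p + 2(1−p) = 6p + 11(1−p), giving p = 9/20.

9/20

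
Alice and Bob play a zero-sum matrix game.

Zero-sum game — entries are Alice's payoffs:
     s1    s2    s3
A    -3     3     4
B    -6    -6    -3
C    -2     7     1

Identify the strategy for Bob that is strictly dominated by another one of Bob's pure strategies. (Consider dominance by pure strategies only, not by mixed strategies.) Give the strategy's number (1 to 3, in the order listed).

3

Bob prefers columns that give Alice less. Compare s3 with s1: -3 < 4, -6 < -3, -2 < 1.
So s1 strictly dominates s3 for Bob; s3 is strictly dominated.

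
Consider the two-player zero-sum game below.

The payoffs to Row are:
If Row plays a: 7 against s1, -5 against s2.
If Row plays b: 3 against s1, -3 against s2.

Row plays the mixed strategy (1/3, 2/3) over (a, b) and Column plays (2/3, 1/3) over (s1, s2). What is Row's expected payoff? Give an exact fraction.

5/3

Against (2/3, 1/3), each row's expected payoff is a: 3; b: 1.
Taking the (1/3, 2/3)-weighted average: (1/3)·(3) + (2/3)·(1) = 5/3.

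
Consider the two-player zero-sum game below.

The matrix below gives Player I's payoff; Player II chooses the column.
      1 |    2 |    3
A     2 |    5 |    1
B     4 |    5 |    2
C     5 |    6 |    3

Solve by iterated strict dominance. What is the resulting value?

Row A is strictly dominated by row C (5>2, 6>5, 3>1); eliminate A.
Column 1 is strictly dominated by 3 for Player II (2<4, 3<5); eliminate 1.
Column 2 is strictly dominated by 3 for Player II (2<5, 3<6); eliminate 2.
Row B is strictly dominated by row C (3>2); eliminate B.
Only (C, 3) remains, with payoff 3.

3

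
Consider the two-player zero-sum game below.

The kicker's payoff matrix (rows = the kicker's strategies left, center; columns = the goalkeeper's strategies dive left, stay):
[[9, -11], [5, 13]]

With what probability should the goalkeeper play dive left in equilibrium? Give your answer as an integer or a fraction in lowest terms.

6/7

Row minima are -11 and 5, so the kicker's maximin is 5; column maxima are 9 and 13, so the goalkeeper's minimax is 9. These differ, so the equilibrium is in mixed strategies.
Let the goalkeeper play dive left with probability q. The kicker is indifferent when 9q − 11(1−q) = 5q + 13(1−q), giving q = 6/7.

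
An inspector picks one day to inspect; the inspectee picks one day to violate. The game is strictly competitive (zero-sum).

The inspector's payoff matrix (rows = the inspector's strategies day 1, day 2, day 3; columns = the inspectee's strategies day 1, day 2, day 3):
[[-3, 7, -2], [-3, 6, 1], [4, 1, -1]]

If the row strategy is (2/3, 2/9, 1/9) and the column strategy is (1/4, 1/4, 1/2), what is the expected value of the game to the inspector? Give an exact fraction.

13/36

Against (1/4, 1/4, 1/2), each row's expected payoff is day 1: 0; day 2: 5/4; day 3: 3/4.
Taking the (2/3, 2/9, 1/9)-weighted average: (2/3)·(0) + (2/9)·(5/4) + (1/9)·(3/4) = 13/36.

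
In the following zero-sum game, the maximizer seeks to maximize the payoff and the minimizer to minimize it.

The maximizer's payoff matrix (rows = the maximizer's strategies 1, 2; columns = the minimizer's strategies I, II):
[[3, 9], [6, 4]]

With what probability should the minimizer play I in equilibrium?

5/8

Row minima are 3 and 4, so the maximizer's maximin is 4; column maxima are 6 and 9, so the minimizer's minimax is 6. These differ, so the equilibrium is in mixed strategies.
Let the minimizer play I with probability q. The maximizer is indifferent when 3q + 9(1−q) = 6q + 4(1−q), giving q = 5/8.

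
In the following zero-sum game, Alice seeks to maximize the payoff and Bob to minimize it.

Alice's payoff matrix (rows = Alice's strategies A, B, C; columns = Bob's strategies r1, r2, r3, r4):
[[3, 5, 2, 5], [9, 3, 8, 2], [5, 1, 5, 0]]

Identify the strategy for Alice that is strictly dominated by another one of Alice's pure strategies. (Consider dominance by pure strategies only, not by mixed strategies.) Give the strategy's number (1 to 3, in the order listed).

3

Compare C with B: 9 > 5, 3 > 1, 8 > 5, 2 > 0.
So B strictly dominates C for Alice; C is strictly dominated.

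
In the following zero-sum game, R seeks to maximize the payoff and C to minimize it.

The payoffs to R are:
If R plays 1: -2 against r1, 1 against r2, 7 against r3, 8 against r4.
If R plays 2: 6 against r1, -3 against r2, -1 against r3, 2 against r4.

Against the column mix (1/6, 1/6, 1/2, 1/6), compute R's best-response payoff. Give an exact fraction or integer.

1: (-2)·(1/6) + (1)·(1/6) + (7)·(1/2) + (8)·(1/6) = 14/3.
2: (6)·(1/6) + (-3)·(1/6) + (-1)·(1/2) + (2)·(1/6) = 1/3.
The best pure response is 1 with expected payoff 14/3.

14/3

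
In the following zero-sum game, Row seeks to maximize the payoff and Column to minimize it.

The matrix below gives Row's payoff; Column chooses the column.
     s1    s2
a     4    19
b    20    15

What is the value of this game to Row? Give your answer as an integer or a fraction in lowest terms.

Row minima are 4 and 15, so Row's maximin is 15; column maxima are 20 and 19, so Column's minimax is 19. These differ, so the equilibrium is in mixed strategies.
Let Row play a with probability p. Column is indifferent when 4p + 20(1−p) = 19p + 15(1−p), giving p = 1/4.
Let Column play s1 with probability q. Row is indifferent when 4q + 19(1−q) = 20q + 15(1−q), giving q = 1/5.
The value is 4·(1/5) + (19)·(4/5) = 16.

16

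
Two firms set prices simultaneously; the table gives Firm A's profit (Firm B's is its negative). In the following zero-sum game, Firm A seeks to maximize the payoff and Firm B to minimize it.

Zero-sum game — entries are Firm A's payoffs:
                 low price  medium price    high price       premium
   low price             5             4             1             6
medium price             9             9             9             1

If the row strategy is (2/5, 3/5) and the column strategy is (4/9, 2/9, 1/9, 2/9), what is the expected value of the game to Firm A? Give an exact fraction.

277/45

Against (4/9, 2/9, 1/9, 2/9), each row's expected payoff is low price: 41/9; medium price: 65/9.
Taking the (2/5, 3/5)-weighted average: (2/5)·(41/9) + (3/5)·(65/9) = 277/45.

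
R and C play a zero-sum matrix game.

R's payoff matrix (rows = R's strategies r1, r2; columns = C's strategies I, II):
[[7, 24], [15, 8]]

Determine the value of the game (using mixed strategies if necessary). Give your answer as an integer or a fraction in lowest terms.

Row minima are 7 and 8, so R's maximin is 8; column maxima are 15 and 24, so C's minimax is 15. These differ, so the equilibrium is in mixed strategies.
Let R play r1 with probability p. C is indifferent when 7p + 15(1−p) = 24p + 8(1−p), giving p = 7/24.
Let C play I with probability q. R is indifferent when 7q + 24(1−q) = 15q + 8(1−q), giving q = 2/3.
The value is 7·(2/3) + (24)·(1/3) = 38/3.

38/3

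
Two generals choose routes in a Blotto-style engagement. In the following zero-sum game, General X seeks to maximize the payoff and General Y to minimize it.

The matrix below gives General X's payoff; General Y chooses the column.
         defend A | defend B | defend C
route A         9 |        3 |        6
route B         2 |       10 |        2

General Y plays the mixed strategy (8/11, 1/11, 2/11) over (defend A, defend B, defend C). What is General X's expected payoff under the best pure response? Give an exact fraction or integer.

route A: (9)·(8/11) + (3)·(1/11) + (6)·(2/11) = 87/11.
route B: (2)·(8/11) + (10)·(1/11) + (2)·(2/11) = 30/11.
The best pure response is route A with expected payoff 87/11.

87/11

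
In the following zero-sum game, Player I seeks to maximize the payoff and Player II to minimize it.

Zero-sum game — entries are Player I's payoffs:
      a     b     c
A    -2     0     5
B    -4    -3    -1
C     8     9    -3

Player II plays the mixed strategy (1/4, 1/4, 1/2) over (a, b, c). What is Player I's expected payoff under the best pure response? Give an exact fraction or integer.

11/4

A: (-2)·(1/4) + (0)·(1/4) + (5)·(1/2) = 2.
B: (-4)·(1/4) + (-3)·(1/4) + (-1)·(1/2) = -9/4.
C: (8)·(1/4) + (9)·(1/4) + (-3)·(1/2) = 11/4.
The best pure response is C with expected payoff 11/4.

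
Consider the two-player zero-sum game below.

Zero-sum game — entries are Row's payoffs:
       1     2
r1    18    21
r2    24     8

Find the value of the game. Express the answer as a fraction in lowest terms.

360/19

Row minima are 18 and 8, so Row's maximin is 18; column maxima are 24 and 21, so Column's minimax is 21. These differ, so the equilibrium is in mixed strategies.
Let Row play r1 with probability p. Column is indifferent when 18p + 24(1−p) = 21p + 8(1−p), giving p = 16/19.
Let Column play 1 with probability q. Row is indifferent when 18q + 21(1−q) = 24q + 8(1−q), giving q = 13/19.
The value is 18·(13/19) + (21)·(6/19) = 360/19.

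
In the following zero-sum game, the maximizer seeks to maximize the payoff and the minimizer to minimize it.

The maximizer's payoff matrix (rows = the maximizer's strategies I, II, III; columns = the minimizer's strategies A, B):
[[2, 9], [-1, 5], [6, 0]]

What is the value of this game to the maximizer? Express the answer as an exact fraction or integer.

54/13

Row II is strictly dominated by row I, so the maximizer never plays it.
The remaining 2×2 game on (I, III) × (A, B) has no saddle point. Let the maximizer play I with probability p; indifference gives 2p + 6(1−p) = 9p, so p = 6/13.
Similarly the minimizer's optimal q on A is 9/13, and the value is 2·(9/13) + (9)·(4/13) = 54/13.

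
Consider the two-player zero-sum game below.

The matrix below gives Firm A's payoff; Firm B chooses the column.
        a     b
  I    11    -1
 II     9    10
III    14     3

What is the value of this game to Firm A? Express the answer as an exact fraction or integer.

113/12

Row I is strictly dominated by row III, so Firm A never plays it.
The remaining 2×2 game on (II, III) × (a, b) has no saddle point. Let Firm A play II with probability p; indifference gives 9p + 14(1−p) = 10p + 3(1−p), so p = 11/12.
Similarly Firm B's optimal q on a is 7/12, and the value is 9·(7/12) + (10)·(5/12) = 113/12.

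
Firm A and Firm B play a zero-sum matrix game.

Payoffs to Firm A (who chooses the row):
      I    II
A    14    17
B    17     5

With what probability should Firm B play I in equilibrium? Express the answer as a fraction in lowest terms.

Row minima are 14 and 5, so Firm A's maximin is 14; column maxima are 17 and 17, so Firm B's minimax is 17. These differ, so the equilibrium is in mixed strategies.
Let Firm B play I with probability q. Firm A is indifferent when 14q + 17(1−q) = 17q + 5(1−q), giving q = 4/5.

4/5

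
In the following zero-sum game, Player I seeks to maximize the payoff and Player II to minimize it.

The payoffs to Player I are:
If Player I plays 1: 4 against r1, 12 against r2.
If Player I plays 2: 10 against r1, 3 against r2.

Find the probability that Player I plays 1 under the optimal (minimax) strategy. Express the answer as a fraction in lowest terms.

Row minima are 4 and 3, so Player I's maximin is 4; column maxima are 10 and 12, so Player II's minimax is 10. These differ, so the equilibrium is in mixed strategies.
Let Player I play 1 with probability p. Player II is indifferent when 4p + 10(1−p) = 12p + 3(1−p), giving p = 7/15.

7/15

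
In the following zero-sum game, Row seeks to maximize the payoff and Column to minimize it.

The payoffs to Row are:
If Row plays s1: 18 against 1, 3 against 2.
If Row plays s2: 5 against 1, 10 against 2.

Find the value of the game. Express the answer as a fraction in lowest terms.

33/4

Row minima are 3 and 5, so Row's maximin is 5; column maxima are 18 and 10, so Column's minimax is 10. These differ, so the equilibrium is in mixed strategies.
Let Row play s1 with probability p. Column is indifferent when 18p + 5(1−p) = 3p + 10(1−p), giving p = 1/4.
Let Column play 1 with probability q. Row is indifferent when 18q + 3(1−q) = 5q + 10(1−q), giving q = 7/20.
The value is 18·(7/20) + (3)·(13/20) = 33/4.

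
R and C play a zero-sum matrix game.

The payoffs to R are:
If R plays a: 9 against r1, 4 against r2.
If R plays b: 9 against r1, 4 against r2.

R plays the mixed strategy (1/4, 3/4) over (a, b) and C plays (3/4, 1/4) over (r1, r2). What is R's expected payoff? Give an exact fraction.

31/4

Against (3/4, 1/4), each row's expected payoff is a: 31/4; b: 31/4.
Taking the (1/4, 3/4)-weighted average: (1/4)·(31/4) + (3/4)·(31/4) = 31/4.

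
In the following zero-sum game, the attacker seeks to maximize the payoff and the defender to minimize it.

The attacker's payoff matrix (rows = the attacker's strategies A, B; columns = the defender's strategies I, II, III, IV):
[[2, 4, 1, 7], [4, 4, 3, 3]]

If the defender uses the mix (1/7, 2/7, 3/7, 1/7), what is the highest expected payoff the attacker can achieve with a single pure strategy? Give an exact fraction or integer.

24/7

A: (2)·(1/7) + (4)·(2/7) + (1)·(3/7) + (7)·(1/7) = 20/7.
B: (4)·(1/7) + (4)·(2/7) + (3)·(3/7) + (3)·(1/7) = 24/7.
The best pure response is B with expected payoff 24/7.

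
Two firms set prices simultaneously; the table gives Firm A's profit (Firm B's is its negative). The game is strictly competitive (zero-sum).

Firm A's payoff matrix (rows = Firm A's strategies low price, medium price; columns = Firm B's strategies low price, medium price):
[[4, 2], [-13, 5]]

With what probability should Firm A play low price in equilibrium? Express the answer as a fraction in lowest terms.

9/10

Row minima are 2 and -13, so Firm A's maximin is 2; column maxima are 4 and 5, so Firm B's minimax is 4. These differ, so the equilibrium is in mixed strategies.
Let Firm A play low price with probability p. Firm B is indifferent when 4p − 13(1−p) = 2p + 5(1−p), giving p = 9/10.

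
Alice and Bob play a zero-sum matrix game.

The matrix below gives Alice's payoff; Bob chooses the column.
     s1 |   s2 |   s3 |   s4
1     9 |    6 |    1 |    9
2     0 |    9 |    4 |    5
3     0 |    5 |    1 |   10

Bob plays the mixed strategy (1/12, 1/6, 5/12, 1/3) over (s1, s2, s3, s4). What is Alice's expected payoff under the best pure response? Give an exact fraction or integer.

1: (9)·(1/12) + (6)·(1/6) + (1)·(5/12) + (9)·(1/3) = 31/6.
2: (0)·(1/12) + (9)·(1/6) + (4)·(5/12) + (5)·(1/3) = 29/6.
3: (0)·(1/12) + (5)·(1/6) + (1)·(5/12) + (10)·(1/3) = 55/12.
The best pure response is 1 with expected payoff 31/6.

31/6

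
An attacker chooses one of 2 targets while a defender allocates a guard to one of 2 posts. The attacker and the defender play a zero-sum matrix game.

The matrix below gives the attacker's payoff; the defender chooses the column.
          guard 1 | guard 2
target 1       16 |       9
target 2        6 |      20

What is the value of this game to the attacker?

Row minima are 9 and 6, so the attacker's maximin is 9; column maxima are 16 and 20, so the defender's minimax is 16. These differ, so the equilibrium is in mixed strategies.
Let the attacker play target 1 with probability p. The defender is indifferent when 16p + 6(1−p) = 9p + 20(1−p), giving p = 2/3.
Let the defender play guard 1 with probability q. The attacker is indifferent when 16q + 9(1−q) = 6q + 20(1−q), giving q = 11/21.
The value is 16·(11/21) + (9)·(10/21) = 38/3.

38/3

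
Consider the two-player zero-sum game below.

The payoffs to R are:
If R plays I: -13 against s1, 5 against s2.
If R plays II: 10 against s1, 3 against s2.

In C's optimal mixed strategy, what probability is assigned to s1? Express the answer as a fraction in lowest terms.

Row minima are -13 and 3, so R's maximin is 3; column maxima are 10 and 5, so C's minimax is 5. These differ, so the equilibrium is in mixed strategies.
Let C play s1 with probability q. R is indifferent when −13q + 5(1−q) = 10q + 3(1−q), giving q = 2/25.

2/25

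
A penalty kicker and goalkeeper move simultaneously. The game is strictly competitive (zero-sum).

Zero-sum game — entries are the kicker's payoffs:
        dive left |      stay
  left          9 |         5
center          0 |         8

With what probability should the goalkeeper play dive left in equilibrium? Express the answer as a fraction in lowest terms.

1/4

Row minima are 5 and 0, so the kicker's maximin is 5; column maxima are 9 and 8, so the goalkeeper's minimax is 8. These differ, so the equilibrium is in mixed strategies.
Let the goalkeeper play dive left with probability q. The kicker is indifferent when 9q + 5(1−q) = 8(1−q), giving q = 1/4.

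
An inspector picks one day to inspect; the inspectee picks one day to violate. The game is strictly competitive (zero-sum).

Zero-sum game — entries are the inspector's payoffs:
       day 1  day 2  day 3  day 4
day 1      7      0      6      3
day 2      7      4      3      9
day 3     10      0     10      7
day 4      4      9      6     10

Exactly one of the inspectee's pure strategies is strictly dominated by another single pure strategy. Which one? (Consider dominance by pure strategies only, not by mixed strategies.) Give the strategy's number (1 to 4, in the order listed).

4

The inspectee prefers columns that give the inspector less. Compare day 4 with day 2: 0 < 3, 4 < 9, 0 < 7, 9 < 10.
So day 2 strictly dominates day 4 for the inspectee; day 4 is strictly dominated.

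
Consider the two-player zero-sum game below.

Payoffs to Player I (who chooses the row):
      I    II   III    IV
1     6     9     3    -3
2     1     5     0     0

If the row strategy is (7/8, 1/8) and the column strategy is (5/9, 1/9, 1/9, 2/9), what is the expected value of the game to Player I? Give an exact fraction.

Against (5/9, 1/9, 1/9, 2/9), each row's expected payoff is 1: 4; 2: 10/9.
Taking the (7/8, 1/8)-weighted average: (7/8)·(4) + (1/8)·(10/9) = 131/36.

131/36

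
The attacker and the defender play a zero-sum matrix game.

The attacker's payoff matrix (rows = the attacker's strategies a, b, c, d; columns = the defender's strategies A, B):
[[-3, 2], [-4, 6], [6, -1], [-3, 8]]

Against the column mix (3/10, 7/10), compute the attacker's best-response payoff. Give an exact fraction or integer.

a: (-3)·(3/10) + (2)·(7/10) = 1/2.
b: (-4)·(3/10) + (6)·(7/10) = 3.
c: (6)·(3/10) + (-1)·(7/10) = 11/10.
d: (-3)·(3/10) + (8)·(7/10) = 47/10.
The best pure response is d with expected payoff 47/10.

47/10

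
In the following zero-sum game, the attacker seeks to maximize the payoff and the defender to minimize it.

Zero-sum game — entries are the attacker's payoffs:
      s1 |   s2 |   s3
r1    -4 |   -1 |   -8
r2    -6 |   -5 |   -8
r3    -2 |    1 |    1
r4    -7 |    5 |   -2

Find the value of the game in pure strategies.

-2

Row minima: -8, -8, -2, -7 → the attacker's maximin is -2.
Column maxima: -2, 5, 1 → the defender's minimax is -2.
They coincide at (r3, s1), so the value is -2.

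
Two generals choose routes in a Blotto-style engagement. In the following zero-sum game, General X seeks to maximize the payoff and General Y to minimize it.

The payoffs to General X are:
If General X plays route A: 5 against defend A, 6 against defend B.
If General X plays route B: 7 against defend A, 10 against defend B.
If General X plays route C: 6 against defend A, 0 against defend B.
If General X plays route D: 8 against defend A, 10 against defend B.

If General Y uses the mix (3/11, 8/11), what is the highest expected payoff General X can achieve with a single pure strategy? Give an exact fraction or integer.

104/11

route A: (5)·(3/11) + (6)·(8/11) = 63/11.
route B: (7)·(3/11) + (10)·(8/11) = 101/11.
route C: (6)·(3/11) + (0)·(8/11) = 18/11.
route D: (8)·(3/11) + (10)·(8/11) = 104/11.
The best pure response is route D with expected payoff 104/11.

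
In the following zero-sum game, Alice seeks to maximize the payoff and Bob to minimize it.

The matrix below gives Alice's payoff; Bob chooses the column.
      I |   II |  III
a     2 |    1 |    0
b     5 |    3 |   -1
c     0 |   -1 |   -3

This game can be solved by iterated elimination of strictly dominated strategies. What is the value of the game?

Column II is strictly dominated by III for Bob (0<1, -1<3, -3<-1); eliminate II.
Row c is strictly dominated by row a (2>0, 0>-3); eliminate c.
Column I is strictly dominated by III for Bob (0<2, -1<5); eliminate I.
Row b is strictly dominated by row a (0>-1); eliminate b.
Only (a, III) remains, with payoff 0.

0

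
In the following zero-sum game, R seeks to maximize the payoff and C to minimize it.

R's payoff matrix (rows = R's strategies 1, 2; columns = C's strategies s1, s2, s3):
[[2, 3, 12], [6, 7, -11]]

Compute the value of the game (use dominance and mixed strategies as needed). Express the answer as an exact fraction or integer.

94/27

Column s2 is strictly dominated by s1 for C (it gives R more in every row).
The remaining 2×2 game on (1, 2) × (s1, s3) has no saddle point. Let R play 1 with probability p; indifference gives 2p + 6(1−p) = 12p − 11(1−p), so p = 17/27.
Similarly C's optimal q on s1 is 23/27, and the value is 2·(23/27) + (12)·(4/27) = 94/27.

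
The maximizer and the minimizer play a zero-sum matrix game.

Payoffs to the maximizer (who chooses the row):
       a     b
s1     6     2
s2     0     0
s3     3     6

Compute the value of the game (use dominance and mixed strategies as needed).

30/7

Row s2 is strictly dominated by row s1, so the maximizer never plays it.
The remaining 2×2 game on (s1, s3) × (a, b) has no saddle point. Let the maximizer play s1 with probability p; indifference gives 6p + 3(1−p) = 2p + 6(1−p), so p = 3/7.
Similarly the minimizer's optimal q on a is 4/7, and the value is 6·(4/7) + (2)·(3/7) = 30/7.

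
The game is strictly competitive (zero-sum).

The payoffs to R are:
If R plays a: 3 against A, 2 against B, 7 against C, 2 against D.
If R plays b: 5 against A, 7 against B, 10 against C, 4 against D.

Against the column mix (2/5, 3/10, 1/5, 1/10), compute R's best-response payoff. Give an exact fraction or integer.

a: (3)·(2/5) + (2)·(3/10) + (7)·(1/5) + (2)·(1/10) = 17/5.
b: (5)·(2/5) + (7)·(3/10) + (10)·(1/5) + (4)·(1/10) = 13/2.
The best pure response is b with expected payoff 13/2.

13/2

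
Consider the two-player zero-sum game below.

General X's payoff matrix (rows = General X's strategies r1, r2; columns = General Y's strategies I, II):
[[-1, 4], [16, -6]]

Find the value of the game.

58/27

Row minima are -1 and -6, so General X's maximin is -1; column maxima are 16 and 4, so General Y's minimax is 4. These differ, so the equilibrium is in mixed strategies.
Let General X play r1 with probability p. General Y is indifferent when −p + 16(1−p) = 4p − 6(1−p), giving p = 22/27.
Let General Y play I with probability q. General X is indifferent when −q + 4(1−q) = 16q − 6(1−q), giving q = 10/27.
The value is -1·(10/27) + (4)·(17/27) = 58/27.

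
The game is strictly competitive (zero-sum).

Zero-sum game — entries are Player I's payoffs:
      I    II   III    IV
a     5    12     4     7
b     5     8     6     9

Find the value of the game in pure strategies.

Row minima: 4, 5 → Player I's maximin is 5.
Column maxima: 5, 12, 6, 9 → Player II's minimax is 5.
They coincide at (b, I), so the value is 5.

5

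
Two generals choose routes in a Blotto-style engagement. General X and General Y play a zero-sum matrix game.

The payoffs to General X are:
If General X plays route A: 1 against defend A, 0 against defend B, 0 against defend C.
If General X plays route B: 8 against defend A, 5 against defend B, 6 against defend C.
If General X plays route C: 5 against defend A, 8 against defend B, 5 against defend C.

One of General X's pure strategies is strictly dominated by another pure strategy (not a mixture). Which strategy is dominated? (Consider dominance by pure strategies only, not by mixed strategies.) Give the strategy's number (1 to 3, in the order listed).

Compare route A with route B: 8 > 1, 5 > 0, 6 > 0.
So route B strictly dominates route A for General X; route A is strictly dominated.

1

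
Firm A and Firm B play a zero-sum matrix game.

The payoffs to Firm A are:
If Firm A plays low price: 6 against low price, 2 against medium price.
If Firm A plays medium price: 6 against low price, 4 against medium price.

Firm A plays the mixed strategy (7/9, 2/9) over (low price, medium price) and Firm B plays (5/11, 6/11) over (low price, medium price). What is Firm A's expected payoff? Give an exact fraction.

Against (5/11, 6/11), each row's expected payoff is low price: 42/11; medium price: 54/11.
Taking the (7/9, 2/9)-weighted average: (7/9)·(42/11) + (2/9)·(54/11) = 134/33.

134/33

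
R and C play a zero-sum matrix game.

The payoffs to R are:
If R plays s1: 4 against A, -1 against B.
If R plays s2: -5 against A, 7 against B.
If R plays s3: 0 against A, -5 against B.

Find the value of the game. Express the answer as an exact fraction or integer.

23/17

Row s3 is strictly dominated by row s1, so R never plays it.
The remaining 2×2 game on (s1, s2) × (A, B) has no saddle point. Let R play s1 with probability p; indifference gives 4p − 5(1−p) = −p + 7(1−p), so p = 12/17.
Similarly C's optimal q on A is 8/17, and the value is 4·(8/17) + (-1)·(9/17) = 23/17.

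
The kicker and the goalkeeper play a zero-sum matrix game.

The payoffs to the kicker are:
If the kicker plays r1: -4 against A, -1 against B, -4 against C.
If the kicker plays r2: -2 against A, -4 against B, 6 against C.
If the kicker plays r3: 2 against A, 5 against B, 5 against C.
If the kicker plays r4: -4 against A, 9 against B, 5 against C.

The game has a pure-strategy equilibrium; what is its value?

Row minima: -4, -4, 2, -4 → the kicker's maximin is 2.
Column maxima: 2, 9, 6 → the goalkeeper's minimax is 2.
They coincide at (r3, A), so the value is 2.

2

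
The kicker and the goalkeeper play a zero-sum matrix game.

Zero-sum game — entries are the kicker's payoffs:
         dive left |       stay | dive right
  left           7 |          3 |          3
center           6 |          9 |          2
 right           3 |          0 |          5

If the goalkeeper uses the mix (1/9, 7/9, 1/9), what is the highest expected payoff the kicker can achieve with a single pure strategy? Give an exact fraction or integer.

left: (7)·(1/9) + (3)·(7/9) + (3)·(1/9) = 31/9.
center: (6)·(1/9) + (9)·(7/9) + (2)·(1/9) = 71/9.
right: (3)·(1/9) + (0)·(7/9) + (5)·(1/9) = 8/9.
The best pure response is center with expected payoff 71/9.

71/9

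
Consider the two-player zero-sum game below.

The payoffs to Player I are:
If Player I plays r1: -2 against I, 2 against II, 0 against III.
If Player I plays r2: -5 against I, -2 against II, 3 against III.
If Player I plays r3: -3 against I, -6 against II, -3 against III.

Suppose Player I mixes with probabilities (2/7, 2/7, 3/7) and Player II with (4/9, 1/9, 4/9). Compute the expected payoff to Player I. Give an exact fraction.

-122/63

Against (4/9, 1/9, 4/9), each row's expected payoff is r1: -2/3; r2: -10/9; r3: -10/3.
Taking the (2/7, 2/7, 3/7)-weighted average: (2/7)·(-2/3) + (2/7)·(-10/9) + (3/7)·(-10/3) = -122/63.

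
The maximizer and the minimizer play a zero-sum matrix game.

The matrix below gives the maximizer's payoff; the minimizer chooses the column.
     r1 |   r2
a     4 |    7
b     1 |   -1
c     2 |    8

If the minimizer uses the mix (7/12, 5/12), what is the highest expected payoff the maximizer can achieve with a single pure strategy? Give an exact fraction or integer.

21/4

a: (4)·(7/12) + (7)·(5/12) = 21/4.
b: (1)·(7/12) + (-1)·(5/12) = 1/6.
c: (2)·(7/12) + (8)·(5/12) = 9/2.
The best pure response is a with expected payoff 21/4.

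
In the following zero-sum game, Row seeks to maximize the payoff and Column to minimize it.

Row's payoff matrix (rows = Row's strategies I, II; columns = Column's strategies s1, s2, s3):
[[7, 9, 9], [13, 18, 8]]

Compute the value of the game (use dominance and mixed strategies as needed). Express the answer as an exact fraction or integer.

61/7

Column s2 is strictly dominated by s1 for Column (it gives Row more in every row).
The remaining 2×2 game on (I, II) × (s1, s3) has no saddle point. Let Row play I with probability p; indifference gives 7p + 13(1−p) = 9p + 8(1−p), so p = 5/7.
Similarly Column's optimal q on s1 is 1/7, and the value is 7·(1/7) + (9)·(6/7) = 61/7.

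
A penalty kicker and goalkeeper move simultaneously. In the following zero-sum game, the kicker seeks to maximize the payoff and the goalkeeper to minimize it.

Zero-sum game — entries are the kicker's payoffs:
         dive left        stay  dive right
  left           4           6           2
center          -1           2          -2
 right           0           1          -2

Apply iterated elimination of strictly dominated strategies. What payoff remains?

Row right is strictly dominated by row left (4>0, 6>1, 2>-2); eliminate right.
Row center is strictly dominated by row left (4>-1, 6>2, 2>-2); eliminate center.
Column stay is strictly dominated by dive left for the goalkeeper (4<6); eliminate stay.
Column dive left is strictly dominated by dive right for the goalkeeper (2<4); eliminate dive left.
Only (left, dive right) remains, with payoff 2.

2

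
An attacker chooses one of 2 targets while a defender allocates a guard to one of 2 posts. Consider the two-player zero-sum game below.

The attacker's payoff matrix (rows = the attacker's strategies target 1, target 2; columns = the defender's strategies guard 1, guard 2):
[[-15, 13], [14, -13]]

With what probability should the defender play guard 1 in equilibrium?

Row minima are -15 and -13, so the attacker's maximin is -13; column maxima are 14 and 13, so the defender's minimax is 13. These differ, so the equilibrium is in mixed strategies.
Let the defender play guard 1 with probability q. The attacker is indifferent when −15q + 13(1−q) = 14q − 13(1−q), giving q = 26/55.

26/55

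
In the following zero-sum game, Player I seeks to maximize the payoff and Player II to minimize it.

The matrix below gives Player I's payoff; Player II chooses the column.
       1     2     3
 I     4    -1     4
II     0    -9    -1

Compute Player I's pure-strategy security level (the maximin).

The worst-case payoff for each row is I: -1, II: -9.
The best of these is -1.

-1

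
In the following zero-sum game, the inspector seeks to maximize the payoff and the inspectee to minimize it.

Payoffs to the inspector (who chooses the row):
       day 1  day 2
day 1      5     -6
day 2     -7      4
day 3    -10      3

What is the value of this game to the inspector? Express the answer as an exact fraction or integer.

-1

Row day 3 is strictly dominated by row day 2, so the inspector never plays it.
The remaining 2×2 game on (day 1, day 2) × (day 1, day 2) has no saddle point. Let the inspector play day 1 with probability p; indifference gives 5p − 7(1−p) = −6p + 4(1−p), so p = 1/2.
Similarly the inspectee's optimal q on day 1 is 5/11, and the value is 5·(5/11) + (-6)·(6/11) = -1.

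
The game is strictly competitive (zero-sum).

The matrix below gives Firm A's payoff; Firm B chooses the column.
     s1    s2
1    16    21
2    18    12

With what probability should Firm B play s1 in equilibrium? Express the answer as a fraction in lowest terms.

9/11

Row minima are 16 and 12, so Firm A's maximin is 16; column maxima are 18 and 21, so Firm B's minimax is 18. These differ, so the equilibrium is in mixed strategies.
Let Firm B play s1 with probability q. Firm A is indifferent when 16q + 21(1−q) = 18q + 12(1−q), giving q = 9/11.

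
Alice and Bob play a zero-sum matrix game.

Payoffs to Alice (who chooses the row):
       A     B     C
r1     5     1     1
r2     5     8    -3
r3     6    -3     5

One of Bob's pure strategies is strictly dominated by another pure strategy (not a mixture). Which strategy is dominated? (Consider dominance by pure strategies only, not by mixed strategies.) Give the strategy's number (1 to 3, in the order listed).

1

Bob prefers columns that give Alice less. Compare A with C: 1 < 5, -3 < 5, 5 < 6.
So C strictly dominates A for Bob; A is strictly dominated.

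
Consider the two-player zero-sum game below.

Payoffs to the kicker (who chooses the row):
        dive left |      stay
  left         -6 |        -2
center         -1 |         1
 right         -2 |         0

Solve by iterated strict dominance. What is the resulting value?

Column stay is strictly dominated by dive left for the goalkeeper (-6<-2, -1<1, -2<0); eliminate stay.
Row right is strictly dominated by row center (-1>-2); eliminate right.
Row left is strictly dominated by row center (-1>-6); eliminate left.
Only (center, dive left) remains, with payoff -1.

-1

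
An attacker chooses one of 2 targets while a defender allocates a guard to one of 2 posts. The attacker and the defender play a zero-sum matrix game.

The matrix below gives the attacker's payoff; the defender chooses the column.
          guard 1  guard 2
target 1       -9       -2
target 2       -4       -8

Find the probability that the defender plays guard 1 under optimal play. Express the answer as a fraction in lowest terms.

6/11

Row minima are -9 and -8, so the attacker's maximin is -8; column maxima are -4 and -2, so the defender's minimax is -4. These differ, so the equilibrium is in mixed strategies.
Let the defender play guard 1 with probability q. The attacker is indifferent when −9q − 2(1−q) = −4q − 8(1−q), giving q = 6/11.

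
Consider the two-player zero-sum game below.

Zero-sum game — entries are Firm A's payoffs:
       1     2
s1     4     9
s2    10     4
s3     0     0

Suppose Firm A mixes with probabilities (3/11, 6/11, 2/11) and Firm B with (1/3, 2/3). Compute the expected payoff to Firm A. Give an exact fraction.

58/11

Against (1/3, 2/3), each row's expected payoff is s1: 22/3; s2: 6; s3: 0.
Taking the (3/11, 6/11, 2/11)-weighted average: (3/11)·(22/3) + (6/11)·(6) + (2/11)·(0) = 58/11.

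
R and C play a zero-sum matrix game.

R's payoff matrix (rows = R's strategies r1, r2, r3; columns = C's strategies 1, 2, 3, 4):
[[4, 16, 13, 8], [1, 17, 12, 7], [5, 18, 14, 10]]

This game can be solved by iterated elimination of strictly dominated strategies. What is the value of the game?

5

Row r1 is strictly dominated by row r3 (5>4, 18>16, 14>13, 10>8); eliminate r1.
Row r2 is strictly dominated by row r3 (5>1, 18>17, 14>12, 10>7); eliminate r2.
Column 4 is strictly dominated by 1 for C (5<10); eliminate 4.
Column 2 is strictly dominated by 1 for C (5<18); eliminate 2.
Column 3 is strictly dominated by 1 for C (5<14); eliminate 3.
Only (r3, 1) remains, with payoff 5.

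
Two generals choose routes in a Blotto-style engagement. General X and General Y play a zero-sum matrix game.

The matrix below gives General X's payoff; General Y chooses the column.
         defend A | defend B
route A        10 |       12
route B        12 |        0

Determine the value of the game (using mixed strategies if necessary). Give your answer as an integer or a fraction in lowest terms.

72/7

Row minima are 10 and 0, so General X's maximin is 10; column maxima are 12 and 12, so General Y's minimax is 12. These differ, so the equilibrium is in mixed strategies.
Let General X play route A with probability p. General Y is indifferent when 10p + 12(1−p) = 12p, giving p = 6/7.
Let General Y play defend A with probability q. General X is indifferent when 10q + 12(1−q) = 12q, giving q = 6/7.
The value is 10·(6/7) + (12)·(1/7) = 72/7.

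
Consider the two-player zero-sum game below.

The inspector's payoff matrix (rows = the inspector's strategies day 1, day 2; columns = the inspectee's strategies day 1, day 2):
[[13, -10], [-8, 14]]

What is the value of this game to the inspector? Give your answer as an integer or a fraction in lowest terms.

Row minima are -10 and -8, so the inspector's maximin is -8; column maxima are 13 and 14, so the inspectee's minimax is 13. These differ, so the equilibrium is in mixed strategies.
Let the inspector play day 1 with probability p. The inspectee is indifferent when 13p − 8(1−p) = −10p + 14(1−p), giving p = 22/45.
Let the inspectee play day 1 with probability q. The inspector is indifferent when 13q − 10(1−q) = −8q + 14(1−q), giving q = 8/15.
The value is 13·(8/15) + (-10)·(7/15) = 34/15.

34/15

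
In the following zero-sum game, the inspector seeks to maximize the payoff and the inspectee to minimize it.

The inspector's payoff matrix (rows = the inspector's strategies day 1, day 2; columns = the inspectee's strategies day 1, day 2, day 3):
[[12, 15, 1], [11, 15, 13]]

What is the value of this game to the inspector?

Column day 2 is strictly dominated by day 1 for the inspectee (it gives the inspector more in every row).
The remaining 2×2 game on (day 1, day 2) × (day 1, day 3) has no saddle point. Let the inspector play day 1 with probability p; indifference gives 12p + 11(1−p) = p + 13(1−p), so p = 2/13.
Similarly the inspectee's optimal q on day 1 is 12/13, and the value is 12·(12/13) + (1)·(1/13) = 145/13.

145/13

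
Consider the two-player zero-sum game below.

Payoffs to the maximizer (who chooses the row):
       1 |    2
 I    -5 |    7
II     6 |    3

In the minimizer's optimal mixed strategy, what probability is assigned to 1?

Row minima are -5 and 3, so the maximizer's maximin is 3; column maxima are 6 and 7, so the minimizer's minimax is 6. These differ, so the equilibrium is in mixed strategies.
Let the minimizer play 1 with probability q. The maximizer is indifferent when −5q + 7(1−q) = 6q + 3(1−q), giving q = 4/15.

4/15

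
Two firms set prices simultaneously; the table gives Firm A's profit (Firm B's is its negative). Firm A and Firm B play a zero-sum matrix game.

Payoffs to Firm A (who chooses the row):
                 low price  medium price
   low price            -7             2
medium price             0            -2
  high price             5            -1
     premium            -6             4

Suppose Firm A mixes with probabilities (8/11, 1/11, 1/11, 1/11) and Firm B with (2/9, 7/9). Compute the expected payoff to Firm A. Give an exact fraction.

Against (2/9, 7/9), each row's expected payoff is low price: 0; medium price: -14/9; high price: 1/3; premium: 16/9.
Taking the (8/11, 1/11, 1/11, 1/11)-weighted average: (8/11)·(0) + (1/11)·(-14/9) + (1/11)·(1/3) + (1/11)·(16/9) = 5/99.

5/99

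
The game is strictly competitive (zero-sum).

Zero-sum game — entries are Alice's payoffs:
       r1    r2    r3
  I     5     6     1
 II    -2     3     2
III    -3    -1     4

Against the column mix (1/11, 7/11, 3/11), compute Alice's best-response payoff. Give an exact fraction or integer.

I: (5)·(1/11) + (6)·(7/11) + (1)·(3/11) = 50/11.
II: (-2)·(1/11) + (3)·(7/11) + (2)·(3/11) = 25/11.
III: (-3)·(1/11) + (-1)·(7/11) + (4)·(3/11) = 2/11.
The best pure response is I with expected payoff 50/11.

50/11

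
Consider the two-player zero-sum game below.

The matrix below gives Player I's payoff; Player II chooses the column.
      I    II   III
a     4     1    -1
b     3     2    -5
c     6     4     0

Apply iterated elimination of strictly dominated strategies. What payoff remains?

Row a is strictly dominated by row c (6>4, 4>1, 0>-1); eliminate a.
Column I is strictly dominated by II for Player II (2<3, 4<6); eliminate I.
Row b is strictly dominated by row c (4>2, 0>-5); eliminate b.
Column II is strictly dominated by III for Player II (0<4); eliminate II.
Only (c, III) remains, with payoff 0.

0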